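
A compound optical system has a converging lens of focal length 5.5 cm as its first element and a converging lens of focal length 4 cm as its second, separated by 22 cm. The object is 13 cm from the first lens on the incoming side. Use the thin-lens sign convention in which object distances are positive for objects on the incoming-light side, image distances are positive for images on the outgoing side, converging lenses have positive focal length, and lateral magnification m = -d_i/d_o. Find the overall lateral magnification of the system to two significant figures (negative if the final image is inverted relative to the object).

Lens 1: 1/d_i1 = 1/f_1 - 1/d_o1 = 1/5.5 - 1/13 = 0.10490 cm^-1, so d_i1 = 9.533 cm.
m_1 = -(9.533)/13 = -0.7333.
The intermediate image is 9.533 cm to the right of lens 1, so d_o2 = L - d_i1 = 22 - 9.533 = 12.467 cm.
Lens 2: 1/d_i2 = 1/f_2 - 1/d_o2 = 1/4 - 1/(12.467) = 0.16979 cm^-1, so d_i2 = 5.890 cm.
m_2 = -(5.890)/(12.467) = -0.4724.
Overall magnification: m = m_1 m_2 = 0.3465.

0.35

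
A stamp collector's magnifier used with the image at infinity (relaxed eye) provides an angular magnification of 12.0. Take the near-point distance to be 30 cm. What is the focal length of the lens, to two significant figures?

For the image at infinity, M = D/f.
f = D/M = 30/12.0 = 2.500 cm.

2.5 cm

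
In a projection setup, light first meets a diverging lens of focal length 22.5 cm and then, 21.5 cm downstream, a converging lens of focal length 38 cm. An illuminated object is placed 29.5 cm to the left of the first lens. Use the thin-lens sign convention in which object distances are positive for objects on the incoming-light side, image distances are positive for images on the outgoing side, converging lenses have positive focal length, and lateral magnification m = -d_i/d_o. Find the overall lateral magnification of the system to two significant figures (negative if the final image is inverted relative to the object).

Applying the thin-lens equation to the first lens, 1/(-22.5) = 1/29.5 + 1/d_i1, which gives d_i1 = -12.764 cm.
Its lateral magnification is m_1 = -d_i1/d_o1 = -(-12.764)/29.5 = 0.4327.
The intermediate image is virtual, 12.764 cm to the left of lens 1, so d_o2 = L - d_i1 = 21.5 - (-12.764) = 34.264 cm.
Applying the thin-lens equation again with f_2 = 38 cm and d_o2 = 34.264 cm gives d_i2 = -348.553 cm.
m_2 = -(-348.553)/(34.264) = 10.1725.
Overall magnification: m = m_1 m_2 = 4.4015.

4.4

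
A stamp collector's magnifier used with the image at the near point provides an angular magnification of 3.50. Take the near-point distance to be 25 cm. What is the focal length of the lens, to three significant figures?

For the image at the near point, M = 1 + D/f.
f = D/(M - 1) = 25/(3.5 - 1) = 10.000 cm.

10.0 cm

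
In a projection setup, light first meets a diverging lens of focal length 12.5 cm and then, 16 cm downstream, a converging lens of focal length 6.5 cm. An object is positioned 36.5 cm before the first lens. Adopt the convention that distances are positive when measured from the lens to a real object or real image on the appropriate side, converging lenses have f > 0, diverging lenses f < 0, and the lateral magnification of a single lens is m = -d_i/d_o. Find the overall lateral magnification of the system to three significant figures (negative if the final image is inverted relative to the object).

First lens: d_i1 = 1/(1/(-12.5) - 1/36.5) = -9.311 cm.
m_1 = -(-9.311)/36.5 = 0.2551.
The intermediate image is virtual, 9.311 cm to the left of lens 1, so d_o2 = L - d_i1 = 16 - (-9.311) = 25.311 cm.
Second lens: d_i2 = 1/(1/6.5 - 1/(25.311)) = 8.746 cm.
m_2 = -(8.746)/(25.311) = -0.3455.
The system's lateral magnification is m_1 m_2 = (0.2551)(-0.3455) = -0.0881.

-0.0881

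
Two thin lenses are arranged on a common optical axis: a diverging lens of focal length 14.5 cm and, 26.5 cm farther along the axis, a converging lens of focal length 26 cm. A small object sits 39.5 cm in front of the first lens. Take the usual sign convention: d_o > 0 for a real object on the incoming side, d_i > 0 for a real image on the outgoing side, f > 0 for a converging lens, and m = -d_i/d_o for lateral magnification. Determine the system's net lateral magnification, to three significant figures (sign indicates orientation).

Applying the thin-lens equation to the first lens, 1/(-14.5) = 1/39.5 + 1/d_i1, which gives d_i1 = -10.606 cm.
Its lateral magnification is m_1 = -d_i1/d_o1 = -(-10.606)/39.5 = 0.2685.
The intermediate image is virtual, 10.606 cm to the left of lens 1, so d_o2 = L - d_i1 = 26.5 - (-10.606) = 37.106 cm.
Applying the thin-lens equation again with f_2 = 26 cm and d_o2 = 37.106 cm gives d_i2 = 86.865 cm.
m_2 = -(86.865)/(37.106) = -2.3410.
Total m = m_1 x m_2 = (0.2685)(-2.3410) = -0.6286.

-0.629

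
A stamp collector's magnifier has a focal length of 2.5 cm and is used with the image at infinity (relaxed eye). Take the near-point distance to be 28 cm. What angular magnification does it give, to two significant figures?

11

M = D/f = 28/2.5 = 11.200.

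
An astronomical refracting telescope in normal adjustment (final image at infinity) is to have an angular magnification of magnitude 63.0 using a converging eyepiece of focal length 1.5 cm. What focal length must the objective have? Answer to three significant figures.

|M| = f_obj/|f_eye|, so f_obj = |M| x |f_eye| = 63.0 x 1.5 = 94.500 cm.

94.5 cm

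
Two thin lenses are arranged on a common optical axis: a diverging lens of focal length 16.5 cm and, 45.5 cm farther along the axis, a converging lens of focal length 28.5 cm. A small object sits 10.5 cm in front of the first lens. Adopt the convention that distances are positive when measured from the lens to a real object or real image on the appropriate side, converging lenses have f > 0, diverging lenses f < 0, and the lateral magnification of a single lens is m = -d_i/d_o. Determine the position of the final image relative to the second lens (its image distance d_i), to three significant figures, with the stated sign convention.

63.2 cm

First lens: d_i1 = 1/(1/(-16.5) - 1/10.5) = -6.417 cm.
With d_i1 < 0 the first image is virtual and lies on the object side; the object distance for lens 2 is d_o2 = 45.5 - (-6.417) = 51.917 cm.
Second lens: d_i2 = 1/(1/28.5 - 1/(51.917)) = 63.187 cm.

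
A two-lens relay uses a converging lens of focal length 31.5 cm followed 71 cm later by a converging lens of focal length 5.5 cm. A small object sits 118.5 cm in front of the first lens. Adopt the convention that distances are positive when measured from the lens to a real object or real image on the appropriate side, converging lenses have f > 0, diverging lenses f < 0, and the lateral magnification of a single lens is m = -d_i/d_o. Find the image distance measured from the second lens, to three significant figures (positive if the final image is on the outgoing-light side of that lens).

Lens 1: 1/d_i1 = 1/f_1 - 1/d_o1 = 1/31.5 - 1/118.5 = 0.02331 cm^-1, so d_i1 = 42.905 cm.
Object distance for lens 2: d_o2 = 71 - 42.905 = 28.095 cm.
Lens 2: 1/d_i2 = 1/f_2 - 1/d_o2 = 1/5.5 - 1/(28.095) = 0.14622 cm^-1, so d_i2 = 6.839 cm.

6.84 cm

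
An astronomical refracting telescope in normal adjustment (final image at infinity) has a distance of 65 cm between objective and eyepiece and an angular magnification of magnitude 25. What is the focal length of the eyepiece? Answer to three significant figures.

In normal adjustment the tube length equals f_obj + f_eye and |M| = f_obj/f_eye.
So f_obj = 25 f_eye and 25 f_eye + f_eye = 65 cm, giving f_eye = 65/26 = 2.500 cm and f_obj = 62.500 cm.

2.50 cm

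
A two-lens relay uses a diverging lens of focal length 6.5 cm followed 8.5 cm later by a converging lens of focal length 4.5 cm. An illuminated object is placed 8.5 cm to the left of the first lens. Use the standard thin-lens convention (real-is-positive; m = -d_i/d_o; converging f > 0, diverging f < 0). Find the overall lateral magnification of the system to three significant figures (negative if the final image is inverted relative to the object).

Applying the thin-lens equation to the first lens, 1/(-6.5) = 1/8.5 + 1/d_i1, which gives d_i1 = -3.683 cm.
Its lateral magnification is m_1 = -d_i1/d_o1 = -(-3.683)/8.5 = 0.4333.
The intermediate image is virtual, 3.683 cm to the left of lens 1, so d_o2 = L - d_i1 = 8.5 - (-3.683) = 12.183 cm.
Applying the thin-lens equation again with f_2 = 4.5 cm and d_o2 = 12.183 cm gives d_i2 = 7.136 cm.
m_2 = -(7.136)/(12.183) = -0.5857.
The system's lateral magnification is m_1 m_2 = (0.4333)(-0.5857) = -0.2538.

-0.254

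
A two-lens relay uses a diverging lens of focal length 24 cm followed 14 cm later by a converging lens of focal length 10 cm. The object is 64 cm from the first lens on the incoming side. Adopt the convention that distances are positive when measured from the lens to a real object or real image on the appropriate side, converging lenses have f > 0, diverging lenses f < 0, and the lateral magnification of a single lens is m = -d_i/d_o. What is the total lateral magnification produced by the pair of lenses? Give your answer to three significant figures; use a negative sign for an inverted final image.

-0.127

Lens 1: 1/d_i1 = 1/f_1 - 1/d_o1 = 1/(-24) - 1/64 = -0.05729 cm^-1, so d_i1 = -17.455 cm.
m_1 = -(-17.455)/64 = 0.2727.
The intermediate image is virtual, 17.455 cm to the left of lens 1, so d_o2 = L - d_i1 = 14 - (-17.455) = 31.455 cm.
Lens 2: 1/d_i2 = 1/f_2 - 1/d_o2 = 1/10 - 1/(31.455) = 0.06821 cm^-1, so d_i2 = 14.661 cm.
m_2 = -(14.661)/(31.455) = -0.4661.
Overall magnification: m = m_1 m_2 = -0.1271.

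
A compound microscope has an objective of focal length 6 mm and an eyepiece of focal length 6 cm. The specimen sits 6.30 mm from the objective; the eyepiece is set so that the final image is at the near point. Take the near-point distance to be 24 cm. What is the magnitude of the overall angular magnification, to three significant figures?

Convert to cm: f_obj = 6 mm = 0.6 cm; d_o = 6.30 mm = 0.63 cm.
Objective: 1/d_i = 1/f_obj - 1/d_o = 1/0.6 - 1/0.63 = 0.07937 cm^-1, so d_i = 12.600 cm.
m_obj = -d_i/d_o = -12.600/0.63 = -20.000.
Eyepiece angular magnification (image at near point): M_eye = 1 + D/f_e = 1 + 24/6 = 5.000.
Overall M = m_obj x M_eye = (-20.000)(5.000) = -100.00.
|M| = 100.00.

100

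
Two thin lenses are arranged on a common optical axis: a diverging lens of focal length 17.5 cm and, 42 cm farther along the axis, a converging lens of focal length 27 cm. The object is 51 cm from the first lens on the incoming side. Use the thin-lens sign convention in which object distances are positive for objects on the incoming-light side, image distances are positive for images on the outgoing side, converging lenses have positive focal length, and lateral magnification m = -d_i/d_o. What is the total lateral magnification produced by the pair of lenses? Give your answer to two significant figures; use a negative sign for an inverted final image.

-0.25

Applying the thin-lens equation to the first lens, 1/(-17.5) = 1/51 + 1/d_i1, which gives d_i1 = -13.029 cm.
Its lateral magnification is m_1 = -d_i1/d_o1 = -(-13.029)/51 = 0.2555.
The intermediate image is virtual, 13.029 cm to the left of lens 1, so d_o2 = L - d_i1 = 42 - (-13.029) = 55.029 cm.
Applying the thin-lens equation again with f_2 = 27 cm and d_o2 = 55.029 cm gives d_i2 = 53.009 cm.
m_2 = -(53.009)/(55.029) = -0.9633.
Total m = m_1 x m_2 = (0.2555)(-0.9633) = -0.2461.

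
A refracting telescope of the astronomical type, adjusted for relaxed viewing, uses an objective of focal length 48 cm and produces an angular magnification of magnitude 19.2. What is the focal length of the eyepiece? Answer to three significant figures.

2.50 cm

|M| = f_obj/f_eye, so f_eye = f_obj/|M| = 48/19.2 = 2.500 cm.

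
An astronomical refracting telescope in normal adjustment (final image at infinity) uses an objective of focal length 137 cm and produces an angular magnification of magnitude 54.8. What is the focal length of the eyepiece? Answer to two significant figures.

2.5 cm

|M| = f_obj/f_eye, so f_eye = f_obj/|M| = 137/54.8 = 2.500 cm.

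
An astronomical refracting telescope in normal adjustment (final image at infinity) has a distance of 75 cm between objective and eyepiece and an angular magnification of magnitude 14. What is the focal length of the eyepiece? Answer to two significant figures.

5.0 cm

In normal adjustment the tube length equals f_obj + f_eye and |M| = f_obj/f_eye.
So f_obj = 14 f_eye and 14 f_eye + f_eye = 75 cm, giving f_eye = 75/15 = 5.000 cm and f_obj = 70.000 cm.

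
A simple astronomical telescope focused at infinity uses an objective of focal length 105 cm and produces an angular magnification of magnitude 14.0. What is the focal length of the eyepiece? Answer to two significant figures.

7.5 cm

|M| = f_obj/f_eye, so f_eye = f_obj/|M| = 105/14.0 = 7.500 cm.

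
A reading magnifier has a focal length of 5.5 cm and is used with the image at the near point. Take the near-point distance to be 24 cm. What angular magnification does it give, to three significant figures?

M = 1 + D/f = 1 + 24/5.5 = 5.364.

5.36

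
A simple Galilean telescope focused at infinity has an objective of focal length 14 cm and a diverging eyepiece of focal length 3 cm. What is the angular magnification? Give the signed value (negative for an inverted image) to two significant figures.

M = -f_obj/f_eye = -14/(-3) = 4.667.

4.7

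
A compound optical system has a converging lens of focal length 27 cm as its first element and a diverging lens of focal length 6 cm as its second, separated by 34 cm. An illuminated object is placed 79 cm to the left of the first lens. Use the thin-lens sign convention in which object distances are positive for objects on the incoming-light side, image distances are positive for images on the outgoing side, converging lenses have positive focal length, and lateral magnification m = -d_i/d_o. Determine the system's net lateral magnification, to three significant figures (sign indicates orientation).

3.06

Lens 1: 1/d_i1 = 1/f_1 - 1/d_o1 = 1/27 - 1/79 = 0.02438 cm^-1, so d_i1 = 41.019 cm.
m_1 = -(41.019)/79 = -0.5192.
Since 41.019 cm > 34 cm, the first image lies past the second lens and serves as a virtual object: d_o2 = L - d_i1 = -7.019 cm.
Lens 2: 1/d_i2 = 1/f_2 - 1/d_o2 = 1/(-6) - 1/(-7.019) = -0.02420 cm^-1, so d_i2 = -41.321 cm.
m_2 = -(-41.321)/(-7.019) = -5.8868.
Overall magnification: m = m_1 m_2 = 3.0566.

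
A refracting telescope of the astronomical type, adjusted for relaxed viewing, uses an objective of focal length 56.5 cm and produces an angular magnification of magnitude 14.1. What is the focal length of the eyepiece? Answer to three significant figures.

4.01 cm

|M| = f_obj/f_eye, so f_eye = f_obj/|M| = 56.5/14.1 = 4.007 cm.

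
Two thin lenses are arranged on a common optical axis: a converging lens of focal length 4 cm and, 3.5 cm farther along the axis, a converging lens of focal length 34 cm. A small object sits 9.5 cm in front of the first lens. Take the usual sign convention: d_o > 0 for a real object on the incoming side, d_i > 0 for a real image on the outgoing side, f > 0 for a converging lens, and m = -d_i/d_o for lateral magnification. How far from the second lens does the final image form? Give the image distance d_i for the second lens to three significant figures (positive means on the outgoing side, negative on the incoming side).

Applying the thin-lens equation to the first lens, 1/4 = 1/9.5 + 1/d_i1, which gives d_i1 = 6.909 cm.
This image would form 6.909 cm past lens 1, i.e. 3.409 cm beyond lens 2, so it is a virtual object for lens 2: d_o2 = 3.5 - 6.909 = -3.409 cm.
Applying the thin-lens equation again with f_2 = 34 cm and d_o2 = -3.409 cm gives d_i2 = 3.098 cm.

3.10 cm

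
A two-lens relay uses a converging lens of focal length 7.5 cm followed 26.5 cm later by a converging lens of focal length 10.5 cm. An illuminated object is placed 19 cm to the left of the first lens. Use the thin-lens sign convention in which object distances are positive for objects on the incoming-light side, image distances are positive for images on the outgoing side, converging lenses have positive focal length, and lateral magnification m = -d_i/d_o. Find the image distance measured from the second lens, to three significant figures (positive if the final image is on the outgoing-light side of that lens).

Lens 1: 1/d_i1 = 1/f_1 - 1/d_o1 = 1/7.5 - 1/19 = 0.08070 cm^-1, so d_i1 = 12.391 cm.
The intermediate image is 12.391 cm to the right of lens 1, so d_o2 = L - d_i1 = 26.5 - 12.391 = 14.109 cm.
Lens 2: 1/d_i2 = 1/f_2 - 1/d_o2 = 1/10.5 - 1/(14.109) = 0.02436 cm^-1, so d_i2 = 41.051 cm.

41.1 cm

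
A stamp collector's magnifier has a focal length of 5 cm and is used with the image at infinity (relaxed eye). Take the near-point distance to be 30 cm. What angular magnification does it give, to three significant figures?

M = D/f = 30/5 = 6.000.

6.00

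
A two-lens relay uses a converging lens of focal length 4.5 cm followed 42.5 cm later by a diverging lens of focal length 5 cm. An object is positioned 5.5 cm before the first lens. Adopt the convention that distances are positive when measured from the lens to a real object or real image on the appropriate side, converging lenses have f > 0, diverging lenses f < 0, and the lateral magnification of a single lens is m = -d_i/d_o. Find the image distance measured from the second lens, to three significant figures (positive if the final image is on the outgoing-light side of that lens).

Lens 1: 1/d_i1 = 1/f_1 - 1/d_o1 = 1/4.5 - 1/5.5 = 0.04040 cm^-1, so d_i1 = 24.750 cm.
The intermediate image is 24.750 cm to the right of lens 1, so d_o2 = L - d_i1 = 42.5 - 24.750 = 17.750 cm.
Lens 2: 1/d_i2 = 1/f_2 - 1/d_o2 = 1/(-5) - 1/(17.750) = -0.25634 cm^-1, so d_i2 = -3.901 cm.

-3.90 cm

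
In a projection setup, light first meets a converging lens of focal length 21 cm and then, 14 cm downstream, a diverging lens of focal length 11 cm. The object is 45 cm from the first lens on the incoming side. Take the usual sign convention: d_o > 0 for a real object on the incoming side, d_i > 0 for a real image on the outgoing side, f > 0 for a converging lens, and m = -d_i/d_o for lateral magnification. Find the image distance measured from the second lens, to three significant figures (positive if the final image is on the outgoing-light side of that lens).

Applying the thin-lens equation to the first lens, 1/21 = 1/45 + 1/d_i1, which gives d_i1 = 39.375 cm.
This image would form 39.375 cm past lens 1, i.e. 25.375 cm beyond lens 2, so it is a virtual object for lens 2: d_o2 = 14 - 39.375 = -25.375 cm.
Applying the thin-lens equation again with f_2 = -11 cm and d_o2 = -25.375 cm gives d_i2 = -19.417 cm.

-19.4 cm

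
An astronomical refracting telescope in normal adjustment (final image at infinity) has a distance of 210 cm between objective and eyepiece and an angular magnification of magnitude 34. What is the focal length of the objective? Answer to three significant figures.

In normal adjustment the tube length equals f_obj + f_eye and |M| = f_obj/f_eye.
So f_obj = 34 f_eye and 34 f_eye + f_eye = 210 cm, giving f_eye = 210/35 = 6.000 cm and f_obj = 204.000 cm.

204 cm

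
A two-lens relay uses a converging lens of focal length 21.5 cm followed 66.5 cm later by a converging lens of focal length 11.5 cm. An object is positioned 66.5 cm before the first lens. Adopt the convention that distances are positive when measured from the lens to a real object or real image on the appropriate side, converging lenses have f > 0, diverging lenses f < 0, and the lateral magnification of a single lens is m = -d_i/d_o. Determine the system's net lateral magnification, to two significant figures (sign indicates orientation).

First lens: d_i1 = 1/(1/21.5 - 1/66.5) = 31.772 cm.
m_1 = -(31.772)/66.5 = -0.4778.
That image sits 34.728 cm in front of the second lens, so d_o2 = 34.728 cm.
Second lens: d_i2 = 1/(1/11.5 - 1/(34.728)) = 17.194 cm.
m_2 = -(17.194)/(34.728) = -0.4951.
Overall magnification: m = m_1 m_2 = 0.2365.

0.24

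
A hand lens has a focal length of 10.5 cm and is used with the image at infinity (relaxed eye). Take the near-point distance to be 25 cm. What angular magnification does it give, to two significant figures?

M = D/f = 25/10.5 = 2.381.

2.4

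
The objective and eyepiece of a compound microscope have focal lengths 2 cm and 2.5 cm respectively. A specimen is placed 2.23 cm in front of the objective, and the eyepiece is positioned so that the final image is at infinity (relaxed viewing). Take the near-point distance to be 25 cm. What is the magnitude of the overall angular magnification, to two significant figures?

Objective: 1/d_i = 1/f_obj - 1/d_o = 1/2 - 1/2.23 = 0.05157 cm^-1, so d_i = 19.391 cm.
m_obj = -d_i/d_o = -19.391/2.23 = -8.696.
Eyepiece angular magnification (image at infinity): M_eye = D/f_e = 25/2.5 = 10.000.
Overall M = m_obj x M_eye = (-8.696)(10.000) = -86.96.
|M| = 86.96.

87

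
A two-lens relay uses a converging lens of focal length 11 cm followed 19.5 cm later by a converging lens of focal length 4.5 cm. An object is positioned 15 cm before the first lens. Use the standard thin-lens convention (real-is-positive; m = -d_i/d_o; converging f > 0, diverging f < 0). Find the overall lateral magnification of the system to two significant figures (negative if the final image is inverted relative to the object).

Applying the thin-lens equation to the first lens, 1/11 = 1/15 + 1/d_i1, which gives d_i1 = 41.250 cm.
Its lateral magnification is m_1 = -d_i1/d_o1 = -(41.250)/15 = -2.7500.
Since 41.250 cm > 19.5 cm, the first image lies past the second lens and serves as a virtual object: d_o2 = L - d_i1 = -21.750 cm.
Applying the thin-lens equation again with f_2 = 4.5 cm and d_o2 = -21.750 cm gives d_i2 = 3.729 cm.
m_2 = -(3.729)/(-21.750) = 0.1714.
Overall magnification: m = m_1 m_2 = -0.4714.

-0.47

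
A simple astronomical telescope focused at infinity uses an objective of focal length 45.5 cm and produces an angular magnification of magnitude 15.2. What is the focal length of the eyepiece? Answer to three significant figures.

|M| = f_obj/f_eye, so f_eye = f_obj/|M| = 45.5/15.2 = 2.993 cm.

2.99 cm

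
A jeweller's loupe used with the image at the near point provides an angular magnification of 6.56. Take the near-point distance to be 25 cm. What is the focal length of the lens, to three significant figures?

4.50 cm

For the image at the near point, M = 1 + D/f.
f = D/(M - 1) = 25/(6.56 - 1) = 4.496 cm.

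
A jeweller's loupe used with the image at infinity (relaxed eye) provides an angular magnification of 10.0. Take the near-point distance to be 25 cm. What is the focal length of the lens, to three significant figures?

For the image at infinity, M = D/f.
f = D/M = 25/10.0 = 2.500 cm.

2.50 cm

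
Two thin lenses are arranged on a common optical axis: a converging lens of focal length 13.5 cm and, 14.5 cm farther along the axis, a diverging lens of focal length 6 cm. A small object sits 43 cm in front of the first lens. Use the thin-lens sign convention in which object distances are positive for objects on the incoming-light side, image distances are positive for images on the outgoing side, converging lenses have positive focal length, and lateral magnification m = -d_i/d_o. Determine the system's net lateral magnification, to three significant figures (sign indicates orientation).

-3.34

Applying the thin-lens equation to the first lens, 1/13.5 = 1/43 + 1/d_i1, which gives d_i1 = 19.678 cm.
Its lateral magnification is m_1 = -d_i1/d_o1 = -(19.678)/43 = -0.4576.
Since 19.678 cm > 14.5 cm, the first image lies past the second lens and serves as a virtual object: d_o2 = L - d_i1 = -5.178 cm.
Applying the thin-lens equation again with f_2 = -6 cm and d_o2 = -5.178 cm gives d_i2 = 37.794 cm.
m_2 = -(37.794)/(-5.178) = 7.2990.
The system's lateral magnification is m_1 m_2 = (-0.4576)(7.2990) = -3.3402.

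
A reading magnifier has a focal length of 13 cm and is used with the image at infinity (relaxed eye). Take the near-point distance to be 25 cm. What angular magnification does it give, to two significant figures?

1.9

M = D/f = 25/13 = 1.923.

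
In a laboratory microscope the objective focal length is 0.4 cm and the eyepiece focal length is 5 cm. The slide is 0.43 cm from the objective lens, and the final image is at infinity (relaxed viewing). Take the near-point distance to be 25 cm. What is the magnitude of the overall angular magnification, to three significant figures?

Objective: 1/d_i = 1/f_obj - 1/d_o = 1/0.4 - 1/0.43 = 0.17442 cm^-1, so d_i = 5.733 cm.
m_obj = -d_i/d_o = -5.733/0.43 = -13.333.
Eyepiece angular magnification (image at infinity): M_eye = D/f_e = 25/5 = 5.000.
Overall M = m_obj x M_eye = (-13.333)(5.000) = -66.67.
|M| = 66.67.

66.7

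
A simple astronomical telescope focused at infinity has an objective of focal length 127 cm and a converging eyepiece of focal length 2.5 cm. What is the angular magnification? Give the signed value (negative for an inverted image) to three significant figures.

M = -f_obj/f_eye = -127/(2.5) = -50.800.

-50.8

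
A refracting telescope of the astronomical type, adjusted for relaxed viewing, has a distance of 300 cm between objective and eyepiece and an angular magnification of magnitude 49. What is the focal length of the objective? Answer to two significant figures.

In normal adjustment the tube length equals f_obj + f_eye and |M| = f_obj/f_eye.
So f_obj = 49 f_eye and 49 f_eye + f_eye = 300 cm, giving f_eye = 300/50 = 6.000 cm and f_obj = 294.000 cm.

290 cm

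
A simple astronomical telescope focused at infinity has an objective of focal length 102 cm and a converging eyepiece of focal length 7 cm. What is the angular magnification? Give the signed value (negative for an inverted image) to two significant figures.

M = -f_obj/f_eye = -102/(7) = -14.571.

-15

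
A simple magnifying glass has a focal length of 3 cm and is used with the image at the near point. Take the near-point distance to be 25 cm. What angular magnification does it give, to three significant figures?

M = 1 + D/f = 1 + 25/3 = 9.333.

9.33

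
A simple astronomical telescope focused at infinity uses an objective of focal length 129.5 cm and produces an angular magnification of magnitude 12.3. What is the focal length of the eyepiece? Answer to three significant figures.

10.5 cm

|M| = f_obj/f_eye, so f_eye = f_obj/|M| = 129.5/12.3 = 10.528 cm.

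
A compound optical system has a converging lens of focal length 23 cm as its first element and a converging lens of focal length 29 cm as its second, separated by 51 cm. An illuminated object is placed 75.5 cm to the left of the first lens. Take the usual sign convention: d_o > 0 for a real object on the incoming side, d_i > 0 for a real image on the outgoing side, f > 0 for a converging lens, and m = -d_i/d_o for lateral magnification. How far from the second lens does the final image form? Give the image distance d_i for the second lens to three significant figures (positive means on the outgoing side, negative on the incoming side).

-46.9 cm

First lens: d_i1 = 1/(1/23 - 1/75.5) = 33.076 cm.
Object distance for lens 2: d_o2 = 51 - 33.076 = 17.924 cm.
Second lens: d_i2 = 1/(1/29 - 1/(17.924)) = -46.929 cm.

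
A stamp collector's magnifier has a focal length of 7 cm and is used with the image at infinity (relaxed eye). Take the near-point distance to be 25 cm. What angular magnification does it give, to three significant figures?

3.57

M = D/f = 25/7 = 3.571.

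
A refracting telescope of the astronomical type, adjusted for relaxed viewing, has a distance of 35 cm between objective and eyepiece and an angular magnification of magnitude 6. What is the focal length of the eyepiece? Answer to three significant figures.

In normal adjustment the tube length equals f_obj + f_eye and |M| = f_obj/f_eye.
So f_obj = 6 f_eye and 6 f_eye + f_eye = 35 cm, giving f_eye = 35/7 = 5.000 cm and f_obj = 30.000 cm.

5.00 cm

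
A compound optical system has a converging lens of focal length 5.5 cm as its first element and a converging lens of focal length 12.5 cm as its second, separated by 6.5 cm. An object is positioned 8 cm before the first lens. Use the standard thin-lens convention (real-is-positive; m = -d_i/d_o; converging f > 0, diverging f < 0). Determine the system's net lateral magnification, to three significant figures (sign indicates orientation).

Applying the thin-lens equation to the first lens, 1/5.5 = 1/8 + 1/d_i1, which gives d_i1 = 17.600 cm.
Its lateral magnification is m_1 = -d_i1/d_o1 = -(17.600)/8 = -2.2000.
Since 17.600 cm > 6.5 cm, the first image lies past the second lens and serves as a virtual object: d_o2 = L - d_i1 = -11.100 cm.
Applying the thin-lens equation again with f_2 = 12.5 cm and d_o2 = -11.100 cm gives d_i2 = 5.879 cm.
m_2 = -(5.879)/(-11.100) = 0.5297.
Overall magnification: m = m_1 m_2 = -1.1653.

-1.17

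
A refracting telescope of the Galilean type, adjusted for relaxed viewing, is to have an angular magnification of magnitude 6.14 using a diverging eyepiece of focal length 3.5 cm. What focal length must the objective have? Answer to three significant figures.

21.5 cm

|M| = f_obj/|f_eye|, so f_obj = |M| x |f_eye| = 6.14 x 3.5 = 21.490 cm.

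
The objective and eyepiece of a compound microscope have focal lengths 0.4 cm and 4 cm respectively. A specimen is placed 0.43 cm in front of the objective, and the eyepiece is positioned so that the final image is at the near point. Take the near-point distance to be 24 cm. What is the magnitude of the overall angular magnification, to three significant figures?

93.3

Objective: 1/d_i = 1/f_obj - 1/d_o = 1/0.4 - 1/0.43 = 0.17442 cm^-1, so d_i = 5.733 cm.
m_obj = -d_i/d_o = -5.733/0.43 = -13.333.
Eyepiece angular magnification (image at near point): M_eye = 1 + D/f_e = 1 + 24/4 = 7.000.
Overall M = m_obj x M_eye = (-13.333)(7.000) = -93.33.
|M| = 93.33.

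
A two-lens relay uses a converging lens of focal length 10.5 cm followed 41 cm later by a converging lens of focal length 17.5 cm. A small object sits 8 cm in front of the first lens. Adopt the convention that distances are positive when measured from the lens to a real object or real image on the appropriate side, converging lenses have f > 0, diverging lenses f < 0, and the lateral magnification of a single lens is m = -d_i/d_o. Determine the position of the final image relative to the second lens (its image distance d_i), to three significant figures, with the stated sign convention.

22.9 cm

First lens: d_i1 = 1/(1/10.5 - 1/8) = -33.600 cm.
The intermediate image is virtual, 33.600 cm to the left of lens 1, so d_o2 = L - d_i1 = 41 - (-33.600) = 74.600 cm.
Second lens: d_i2 = 1/(1/17.5 - 1/(74.600)) = 22.863 cm.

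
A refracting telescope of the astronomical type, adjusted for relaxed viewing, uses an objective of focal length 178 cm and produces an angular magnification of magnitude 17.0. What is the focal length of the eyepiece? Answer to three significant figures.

|M| = f_obj/f_eye, so f_eye = f_obj/|M| = 178/17.0 = 10.471 cm.

10.5 cm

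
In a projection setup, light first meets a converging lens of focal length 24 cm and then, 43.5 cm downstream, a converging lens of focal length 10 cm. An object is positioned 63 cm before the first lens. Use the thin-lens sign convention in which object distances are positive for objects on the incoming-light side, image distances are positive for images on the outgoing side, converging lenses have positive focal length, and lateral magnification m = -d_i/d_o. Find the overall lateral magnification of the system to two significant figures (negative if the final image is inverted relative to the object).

Lens 1: 1/d_i1 = 1/f_1 - 1/d_o1 = 1/24 - 1/63 = 0.02579 cm^-1, so d_i1 = 38.769 cm.
m_1 = -(38.769)/63 = -0.6154.
Object distance for lens 2: d_o2 = 43.5 - 38.769 = 4.731 cm.
Lens 2: 1/d_i2 = 1/f_2 - 1/d_o2 = 1/10 - 1/(4.731) = -0.11138 cm^-1, so d_i2 = -8.978 cm.
m_2 = -(-8.978)/(4.731) = 1.8978.
The system's lateral magnification is m_1 m_2 = (-0.6154)(1.8978) = -1.1679.

-1.2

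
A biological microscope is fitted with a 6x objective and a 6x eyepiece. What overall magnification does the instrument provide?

36

The overall magnification of a compound microscope is the product of the objective and eyepiece magnifications:
M = M_obj x M_eye = 6 x 6 = 36.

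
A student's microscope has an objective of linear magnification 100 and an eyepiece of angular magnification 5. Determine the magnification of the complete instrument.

500

The overall magnification of a compound microscope is the product of the objective and eyepiece magnifications:
M = M_obj x M_eye = 100 x 5 = 500.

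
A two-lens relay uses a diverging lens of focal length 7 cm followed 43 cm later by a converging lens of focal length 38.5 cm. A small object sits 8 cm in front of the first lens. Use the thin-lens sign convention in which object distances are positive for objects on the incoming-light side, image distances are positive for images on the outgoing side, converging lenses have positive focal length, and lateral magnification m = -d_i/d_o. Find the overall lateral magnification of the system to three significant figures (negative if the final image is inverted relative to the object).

First lens: d_i1 = 1/(1/(-7) - 1/8) = -3.733 cm.
m_1 = -(-3.733)/8 = 0.4667.
The intermediate image is virtual, 3.733 cm to the left of lens 1, so d_o2 = L - d_i1 = 43 - (-3.733) = 46.733 cm.
Second lens: d_i2 = 1/(1/38.5 - 1/(46.733)) = 218.530 cm.
m_2 = -(218.530)/(46.733) = -4.6761.
Total m = m_1 x m_2 = (0.4667)(-4.6761) = -2.1822.

-2.18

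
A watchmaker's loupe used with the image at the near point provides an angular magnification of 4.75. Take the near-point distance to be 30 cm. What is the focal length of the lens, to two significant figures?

For the image at the near point, M = 1 + D/f.
f = D/(M - 1) = 30/(4.75 - 1) = 8.000 cm.

8.0 cm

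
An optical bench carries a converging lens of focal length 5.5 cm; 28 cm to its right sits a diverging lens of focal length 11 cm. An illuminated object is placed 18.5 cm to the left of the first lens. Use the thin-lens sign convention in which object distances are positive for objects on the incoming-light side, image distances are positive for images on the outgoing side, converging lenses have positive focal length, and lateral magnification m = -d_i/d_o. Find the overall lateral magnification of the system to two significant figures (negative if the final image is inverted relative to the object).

Applying the thin-lens equation to the first lens, 1/5.5 = 1/18.5 + 1/d_i1, which gives d_i1 = 7.827 cm.
Its lateral magnification is m_1 = -d_i1/d_o1 = -(7.827)/18.5 = -0.4231.
Object distance for lens 2: d_o2 = 28 - 7.827 = 20.173 cm.
Applying the thin-lens equation again with f_2 = -11 cm and d_o2 = 20.173 cm gives d_i2 = -7.118 cm.
m_2 = -(-7.118)/(20.173) = 0.3529.
Overall magnification: m = m_1 m_2 = -0.1493.

-0.15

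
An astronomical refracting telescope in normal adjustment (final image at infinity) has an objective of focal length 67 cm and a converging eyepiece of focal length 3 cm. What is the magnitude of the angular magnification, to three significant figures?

|M| = f_obj/|f_eye| = 67/3 = 22.333.

22.3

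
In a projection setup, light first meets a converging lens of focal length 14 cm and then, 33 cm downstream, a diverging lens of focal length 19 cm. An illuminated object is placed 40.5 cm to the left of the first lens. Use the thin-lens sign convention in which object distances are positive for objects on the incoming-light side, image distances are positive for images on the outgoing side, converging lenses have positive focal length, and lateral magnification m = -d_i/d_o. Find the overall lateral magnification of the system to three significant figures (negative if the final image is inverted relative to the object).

Lens 1: 1/d_i1 = 1/f_1 - 1/d_o1 = 1/14 - 1/40.5 = 0.04674 cm^-1, so d_i1 = 21.396 cm.
m_1 = -(21.396)/40.5 = -0.5283.
Object distance for lens 2: d_o2 = 33 - 21.396 = 11.604 cm.
Lens 2: 1/d_i2 = 1/f_2 - 1/d_o2 = 1/(-19) - 1/(11.604) = -0.13881 cm^-1, so d_i2 = -7.204 cm.
m_2 = -(-7.204)/(11.604) = 0.6208.
Overall magnification: m = m_1 m_2 = -0.3280.

-0.328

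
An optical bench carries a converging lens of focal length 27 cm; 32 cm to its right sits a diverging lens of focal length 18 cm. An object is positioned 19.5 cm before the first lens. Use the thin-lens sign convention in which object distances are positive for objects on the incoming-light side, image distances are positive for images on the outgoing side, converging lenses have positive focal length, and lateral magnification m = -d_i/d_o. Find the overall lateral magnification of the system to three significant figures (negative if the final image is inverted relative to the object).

First lens: d_i1 = 1/(1/27 - 1/19.5) = -70.200 cm.
m_1 = -(-70.200)/19.5 = 3.6000.
With d_i1 < 0 the first image is virtual and lies on the object side; the object distance for lens 2 is d_o2 = 32 - (-70.200) = 102.200 cm.
Second lens: d_i2 = 1/(1/(-18) - 1/(102.200)) = -15.304 cm.
m_2 = -(-15.304)/(102.200) = 0.1498.
Total m = m_1 x m_2 = (3.6000)(0.1498) = 0.5391.

0.539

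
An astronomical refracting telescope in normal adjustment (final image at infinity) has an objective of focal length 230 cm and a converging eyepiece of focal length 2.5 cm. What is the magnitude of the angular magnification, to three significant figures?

92.0

|M| = f_obj/|f_eye| = 230/2.5 = 92.000.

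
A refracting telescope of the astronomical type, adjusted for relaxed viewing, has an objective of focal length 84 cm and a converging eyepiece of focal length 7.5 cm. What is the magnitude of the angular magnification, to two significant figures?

|M| = f_obj/|f_eye| = 84/7.5 = 11.200.

11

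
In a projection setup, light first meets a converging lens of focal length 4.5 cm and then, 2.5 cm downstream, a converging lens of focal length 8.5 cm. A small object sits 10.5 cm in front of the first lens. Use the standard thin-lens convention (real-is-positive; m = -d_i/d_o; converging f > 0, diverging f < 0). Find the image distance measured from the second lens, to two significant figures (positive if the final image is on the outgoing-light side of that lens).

Lens 1: 1/d_i1 = 1/f_1 - 1/d_o1 = 1/4.5 - 1/10.5 = 0.12698 cm^-1, so d_i1 = 7.875 cm.
This image would form 7.875 cm past lens 1, i.e. 5.375 cm beyond lens 2, so it is a virtual object for lens 2: d_o2 = 2.5 - 7.875 = -5.375 cm.
Lens 2: 1/d_i2 = 1/f_2 - 1/d_o2 = 1/8.5 - 1/(-5.375) = 0.30369 cm^-1, so d_i2 = 3.293 cm.

3.3 cm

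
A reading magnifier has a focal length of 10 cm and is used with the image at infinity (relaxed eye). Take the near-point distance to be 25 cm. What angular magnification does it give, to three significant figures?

M = D/f = 25/10 = 2.500.

2.50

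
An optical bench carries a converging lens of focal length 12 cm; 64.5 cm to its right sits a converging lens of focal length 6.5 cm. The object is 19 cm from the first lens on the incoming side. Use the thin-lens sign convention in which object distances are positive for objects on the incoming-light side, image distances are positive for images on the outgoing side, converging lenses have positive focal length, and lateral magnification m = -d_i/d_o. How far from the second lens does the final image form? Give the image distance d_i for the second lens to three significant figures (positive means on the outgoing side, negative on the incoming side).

First lens: d_i1 = 1/(1/12 - 1/19) = 32.571 cm.
Object distance for lens 2: d_o2 = 64.5 - 32.571 = 31.929 cm.
Second lens: d_i2 = 1/(1/6.5 - 1/(31.929)) = 8.162 cm.

8.16 cm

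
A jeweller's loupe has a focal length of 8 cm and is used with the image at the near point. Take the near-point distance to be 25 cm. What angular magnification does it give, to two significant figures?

4.1

M = 1 + D/f = 1 + 25/8 = 4.125.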